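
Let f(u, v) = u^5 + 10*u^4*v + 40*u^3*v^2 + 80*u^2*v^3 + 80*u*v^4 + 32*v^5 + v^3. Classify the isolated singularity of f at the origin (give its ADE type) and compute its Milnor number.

Type E_{8}, Milnor number mu = 8.

The Hessian of f at 0 has rank 0. Corank 2; j^3 = v^3 is a perfect cube, so E-series; the 5-jet and mu = 8 give E_8.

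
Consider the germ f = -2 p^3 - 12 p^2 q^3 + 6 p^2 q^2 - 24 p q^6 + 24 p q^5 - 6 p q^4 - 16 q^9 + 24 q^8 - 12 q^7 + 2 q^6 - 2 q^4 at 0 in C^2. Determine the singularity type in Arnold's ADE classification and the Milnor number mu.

Type E6, Milnor number mu = 6.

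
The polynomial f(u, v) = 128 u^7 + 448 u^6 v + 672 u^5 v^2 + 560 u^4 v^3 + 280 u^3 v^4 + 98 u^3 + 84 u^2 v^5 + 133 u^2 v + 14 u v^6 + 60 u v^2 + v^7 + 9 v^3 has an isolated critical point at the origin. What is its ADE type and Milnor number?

The Hessian of f at 0 is [[0, 0], [0, 0]] with rank 0, so corank 2. A Groebner basis of the Jacobian ideal J(f) in C{u,v} is {-117649*u*v/2 + v^6 - 50421*v^2/2, u*v^2 + 3*v^3/7, u^2 + 13*u*v/14 + 3*v^2/14}; counting standard monomials gives mu = 8. Corank 2; j^3 = (2*u + v)*(7*u + 3*v)^2 has shape L^2 M (L != M), so D-series; mu = 8 gives D_8.

Type D_8, Milnor number mu = 8.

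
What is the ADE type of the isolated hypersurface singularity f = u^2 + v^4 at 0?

A_3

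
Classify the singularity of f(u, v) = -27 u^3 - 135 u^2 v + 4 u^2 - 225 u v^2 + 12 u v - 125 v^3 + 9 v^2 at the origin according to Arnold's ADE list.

A_2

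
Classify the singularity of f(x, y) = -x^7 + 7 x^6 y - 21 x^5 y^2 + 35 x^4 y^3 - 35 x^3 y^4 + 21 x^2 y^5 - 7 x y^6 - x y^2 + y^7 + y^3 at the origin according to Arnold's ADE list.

D8

The Hessian of f at 0 has rank 0. Corank 2; j^3 = -y^2*(x - y) has shape L^2 M (L != M), so D-series; mu = 8 gives D_8.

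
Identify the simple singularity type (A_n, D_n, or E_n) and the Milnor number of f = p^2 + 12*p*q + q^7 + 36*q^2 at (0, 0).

Type A_{6}, Milnor number mu = 6.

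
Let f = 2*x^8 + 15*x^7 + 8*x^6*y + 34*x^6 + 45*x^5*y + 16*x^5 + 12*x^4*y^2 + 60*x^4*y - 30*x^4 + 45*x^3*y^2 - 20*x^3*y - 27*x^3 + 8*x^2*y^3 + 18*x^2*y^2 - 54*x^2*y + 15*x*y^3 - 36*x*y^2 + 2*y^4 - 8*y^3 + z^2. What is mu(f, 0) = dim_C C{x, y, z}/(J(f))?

The Hessian of f at 0 is [[0, 0, 0], [0, 0, 0], [0, 0, 2]] with rank 1, so corank 2. A Groebner basis of the Jacobian ideal J(f) in C{x,y,z} is {-19683*x^2/1832 - 6561*x*y/458 + y^4 - 27*y^3/1832 - 2187*y^2/458, x^3 + 4077*x^2/916 + 1359*x*y/229 + 277*y^3/916 + 453*y^2/229, x^2*y - 8181*x^2/1832 - 2727*x*y/458 - 7429*y^3/16488 - 909*y^2/458, 1539*x^2/458 + x*y^2 + 1026*x*y/229 + 2767*y^3/4122 + 342*y^2/229, z}; counting standard monomials gives mu = 7. Corank 2; j^3 = -(3*x + 2*y)^3 is a perfect cube, so E-series; the 4-jet and mu = 7 give E_7.

7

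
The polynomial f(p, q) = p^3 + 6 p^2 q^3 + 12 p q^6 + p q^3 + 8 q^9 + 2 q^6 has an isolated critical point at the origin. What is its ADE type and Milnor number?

The Hessian of f at 0 has rank 0. Corank 2; j^3 = p^3 is a perfect cube, so E-series; the 4-jet and mu = 7 give E_7.

Type E_7, Milnor number mu = 7.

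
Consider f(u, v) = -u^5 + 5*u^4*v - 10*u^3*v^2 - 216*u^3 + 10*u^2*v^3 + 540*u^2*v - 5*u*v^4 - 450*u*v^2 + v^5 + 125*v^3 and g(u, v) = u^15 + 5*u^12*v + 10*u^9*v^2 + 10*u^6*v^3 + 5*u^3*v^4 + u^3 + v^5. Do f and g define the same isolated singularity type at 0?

Yes.

The Hessian of f at 0 is [[0, 0], [0, 0]] with rank 0, so corank 2. A Groebner basis of the Jacobian ideal J(f) in C{u,v} is {v^5, u*v^3 - 7*v^4/8, u^2 - 5*u*v/3 + 25*v^2/36}; counting standard monomials gives mu = 8. Corank 2; j^3 = -(6*u - 5*v)^3 is a perfect cube, so E-series; the 5-jet and mu = 8 give E_8. The Hessian of g at 0 is [[0, 0], [0, 0]] with rank 0, so corank 2. A Groebner basis of the Jacobian ideal J(g) in C{u,v} is {v^4, u^2}; counting standard monomials gives mu = 8. Corank 2; j^3 = u^3 is a perfect cube, so E-series; the 5-jet and mu = 8 give E_8. Both have type E_8, hence right-equivalent.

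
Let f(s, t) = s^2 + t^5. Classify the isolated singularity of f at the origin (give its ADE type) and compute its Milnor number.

The Hessian of f at 0 is [[2, 0], [0, 0]] with rank 1, so corank 1. A Groebner basis of the Jacobian ideal J(f) in C{s,t} is {t^4, s}; counting standard monomials gives mu = 4. Corank 1: A-series; mu = 4 gives A_4.

Type A_4, Milnor number mu = 4.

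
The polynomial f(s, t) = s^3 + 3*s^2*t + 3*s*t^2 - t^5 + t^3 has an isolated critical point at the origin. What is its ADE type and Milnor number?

The Hessian of f at 0 has rank 0. Corank 2; j^3 = (s + t)^3 is a perfect cube, so E-series; the 5-jet and mu = 8 give E_8.

Type E_{8}, Milnor number mu = 8.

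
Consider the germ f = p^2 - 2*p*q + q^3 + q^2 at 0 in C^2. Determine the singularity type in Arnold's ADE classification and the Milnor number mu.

The Hessian of f at 0 is [[2, -2], [-2, 2]] with rank 1, so corank 1. A Groebner basis of the Jacobian ideal J(f) in C{p,q} is {q^2, p - q}; counting standard monomials gives mu = 2. Corank 1: A-series; mu = 2 gives A_2.

Type A_{2}, Milnor number mu = 2.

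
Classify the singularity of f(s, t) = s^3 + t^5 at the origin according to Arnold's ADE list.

The Hessian of f at 0 has rank 0. Corank 2; j^3 = s^3 is a perfect cube, so E-series; the 5-jet and mu = 8 give E_8.

E_8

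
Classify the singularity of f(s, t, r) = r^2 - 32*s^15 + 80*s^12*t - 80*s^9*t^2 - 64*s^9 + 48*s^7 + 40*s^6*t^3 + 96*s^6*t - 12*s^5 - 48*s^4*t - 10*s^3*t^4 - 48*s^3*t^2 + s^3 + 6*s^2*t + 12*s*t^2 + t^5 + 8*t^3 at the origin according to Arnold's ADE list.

The Hessian of f at 0 has rank 1. Corank 2; j^3 = (s + 2*t)^3 is a perfect cube, so E-series; the 5-jet and mu = 8 give E_8.

E8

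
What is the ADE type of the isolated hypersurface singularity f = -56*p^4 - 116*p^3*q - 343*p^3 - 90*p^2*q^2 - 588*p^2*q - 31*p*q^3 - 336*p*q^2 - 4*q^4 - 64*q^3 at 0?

E_7

The Hessian of f at 0 is [[0, 0], [0, 0]] with rank 0, so corank 2. A Groebner basis of the Jacobian ideal J(f) in C{p,q} is {17294403*p^2/4 + 4941258*p*q + q^4 - 343*q^3/4 + 1411788*q^2, p^3 + 2205*p^2 + 2520*p*q + q^3/7 + 720*q^2, p^2*q - 10633*p^2/4 - 3038*p*q - 23*q^3/84 - 868*q^2, 2401*p^2 + p*q^2 + 2744*p*q + 11*q^3/21 + 784*q^2}; counting standard monomials gives mu = 7. Corank 2; j^3 = -(7*p + 4*q)^3 is a perfect cube, so E-series; the 4-jet and mu = 7 give E_7.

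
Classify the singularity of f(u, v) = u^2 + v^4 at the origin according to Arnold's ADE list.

A3

The Hessian of f at 0 is [[2, 0], [0, 0]] with rank 1, so corank 1. A Groebner basis of the Jacobian ideal J(f) in C{u,v} is {v^3, u}; counting standard monomials gives mu = 3. Corank 1: A-series; mu = 3 gives A_3.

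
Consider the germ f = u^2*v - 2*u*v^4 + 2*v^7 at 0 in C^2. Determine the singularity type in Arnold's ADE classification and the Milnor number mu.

Type D_8, Milnor number mu = 8.

The Hessian of f at 0 has rank 0. Corank 2; j^3 = u^2*v has shape L^2 M (L != M), so D-series; mu = 8 gives D_8.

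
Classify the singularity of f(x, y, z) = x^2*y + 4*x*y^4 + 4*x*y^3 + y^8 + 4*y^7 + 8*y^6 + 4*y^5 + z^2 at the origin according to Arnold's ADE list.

D_9

The Hessian of f at 0 is [[0, 0, 0], [0, 0, 0], [0, 0, 2]] with rank 1, so corank 2. A Groebner basis of the Jacobian ideal J(f) in C{x,y,z} is {x^2*y^2 - 4*x^2*y/5 + 3*x^2/5 + 4*x*y^2/5 + 2*x*y/5 + 4*y^3/5, x^2*y/5 + x^2/10 + x*y^3 - x*y^2/5 + 2*x*y/5 + 4*y^3/5, x*y/2 + y^4 + y^3, x^3 + 2*x^2*y - 2*x^2 - 4*x*y^2, z}; counting standard monomials gives mu = 9. Corank 2; j^3 = x^2*y has shape L^2 M (L != M), so D-series; mu = 9 gives D_9.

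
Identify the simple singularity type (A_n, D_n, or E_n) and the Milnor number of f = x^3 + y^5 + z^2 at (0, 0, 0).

Type E_8, Milnor number mu = 8.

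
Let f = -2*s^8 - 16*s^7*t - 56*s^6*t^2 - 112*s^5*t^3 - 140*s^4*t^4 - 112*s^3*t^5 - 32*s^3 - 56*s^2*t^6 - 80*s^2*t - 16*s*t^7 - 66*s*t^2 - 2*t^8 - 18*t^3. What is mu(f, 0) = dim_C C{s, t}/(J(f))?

9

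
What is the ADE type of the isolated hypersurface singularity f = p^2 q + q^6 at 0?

D_{7}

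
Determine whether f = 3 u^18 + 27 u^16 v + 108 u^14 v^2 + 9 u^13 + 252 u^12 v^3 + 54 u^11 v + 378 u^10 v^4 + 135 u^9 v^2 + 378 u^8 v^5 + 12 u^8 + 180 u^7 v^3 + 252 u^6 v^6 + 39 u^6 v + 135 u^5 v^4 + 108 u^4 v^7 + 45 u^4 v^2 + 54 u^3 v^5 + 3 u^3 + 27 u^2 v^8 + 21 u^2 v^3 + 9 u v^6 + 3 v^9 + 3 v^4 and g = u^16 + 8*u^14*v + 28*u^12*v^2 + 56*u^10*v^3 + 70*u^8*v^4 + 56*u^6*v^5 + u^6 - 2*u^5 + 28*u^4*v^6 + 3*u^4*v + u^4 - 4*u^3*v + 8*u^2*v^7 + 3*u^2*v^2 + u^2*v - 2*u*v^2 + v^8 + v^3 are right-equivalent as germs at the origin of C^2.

No.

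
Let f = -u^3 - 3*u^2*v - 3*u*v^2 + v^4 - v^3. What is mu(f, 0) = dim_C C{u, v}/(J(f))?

6

The Hessian of f at 0 has rank 0. Corank 2; j^3 = -(u + v)^3 is a perfect cube, so E-series; the 4-jet and mu = 6 give E_6.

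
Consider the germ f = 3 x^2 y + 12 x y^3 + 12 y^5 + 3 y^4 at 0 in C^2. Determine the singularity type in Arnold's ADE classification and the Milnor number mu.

Type D5, Milnor number mu = 5.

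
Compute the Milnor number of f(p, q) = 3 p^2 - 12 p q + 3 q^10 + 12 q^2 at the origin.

9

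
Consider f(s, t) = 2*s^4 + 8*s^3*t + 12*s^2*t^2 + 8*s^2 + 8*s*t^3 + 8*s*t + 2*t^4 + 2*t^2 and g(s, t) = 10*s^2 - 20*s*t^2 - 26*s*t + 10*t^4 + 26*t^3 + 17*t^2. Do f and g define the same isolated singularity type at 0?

The Hessian of f at 0 has rank 1. Corank 1: A-series; mu = 3 gives A_3. The Hessian of g at 0 has rank 2. Corank 0: nondegenerate Morse point, so A_1. f is A_3 but g is A_1, hence not right-equivalent.

No.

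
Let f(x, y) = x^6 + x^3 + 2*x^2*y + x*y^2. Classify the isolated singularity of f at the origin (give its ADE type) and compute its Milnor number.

The Hessian of f at 0 is [[0, 0], [0, 0]] with rank 0, so corank 2. A Groebner basis of the Jacobian ideal J(f) in C{x,y} is {-x*y/6 + y^5 - y^2/6, x*y^2 + y^3, x^2 + x*y}; counting standard monomials gives mu = 7. Corank 2; j^3 = x*(x + y)^2 has shape L^2 M (L != M), so D-series; mu = 7 gives D_7.

Type D_7, Milnor number mu = 7.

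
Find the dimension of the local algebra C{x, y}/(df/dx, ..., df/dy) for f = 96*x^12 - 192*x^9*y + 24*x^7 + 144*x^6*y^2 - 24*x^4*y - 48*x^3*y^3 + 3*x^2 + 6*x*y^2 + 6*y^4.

3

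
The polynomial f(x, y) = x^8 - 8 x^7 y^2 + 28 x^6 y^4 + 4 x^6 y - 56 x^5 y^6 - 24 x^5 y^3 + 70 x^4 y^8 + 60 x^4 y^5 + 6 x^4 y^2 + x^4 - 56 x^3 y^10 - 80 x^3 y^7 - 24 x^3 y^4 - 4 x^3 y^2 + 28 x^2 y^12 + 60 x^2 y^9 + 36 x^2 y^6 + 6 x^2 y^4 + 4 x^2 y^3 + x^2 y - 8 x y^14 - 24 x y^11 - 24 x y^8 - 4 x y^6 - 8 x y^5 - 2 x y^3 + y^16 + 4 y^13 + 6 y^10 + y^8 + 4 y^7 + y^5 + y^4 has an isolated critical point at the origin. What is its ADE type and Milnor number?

The Hessian of f at 0 has rank 0. Corank 2; j^3 = x^2*y has shape L^2 M (L != M), so D-series; mu = 5 gives D_5.

Type D_5, Milnor number mu = 5.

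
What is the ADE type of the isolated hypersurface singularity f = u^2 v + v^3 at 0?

D_4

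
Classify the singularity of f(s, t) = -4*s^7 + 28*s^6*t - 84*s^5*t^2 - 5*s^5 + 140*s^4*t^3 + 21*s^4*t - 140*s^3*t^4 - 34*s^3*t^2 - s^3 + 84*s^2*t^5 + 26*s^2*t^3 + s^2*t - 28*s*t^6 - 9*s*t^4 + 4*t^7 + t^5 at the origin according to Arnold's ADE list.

D_{6}

The Hessian of f at 0 is [[0, 0], [0, 0]] with rank 0, so corank 2. A Groebner basis of the Jacobian ideal J(f) in C{s,t} is {s*t/3 + t^4, s*t^2, s^2 - 5*s*t/3}; counting standard monomials gives mu = 6. Corank 2; j^3 = -s^2*(s - t) has shape L^2 M (L != M), so D-series; mu = 6 gives D_6.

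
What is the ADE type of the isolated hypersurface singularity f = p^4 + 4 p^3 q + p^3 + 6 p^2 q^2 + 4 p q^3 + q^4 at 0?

The Hessian of f at 0 is [[0, 0], [0, 0]] with rank 0, so corank 2. A Groebner basis of the Jacobian ideal J(f) in C{p,q} is {q^4, p*q^2 + q^3/3, p^2}; counting standard monomials gives mu = 6. Corank 2; j^3 = p^3 is a perfect cube, so E-series; the 4-jet and mu = 6 give E_6.

E6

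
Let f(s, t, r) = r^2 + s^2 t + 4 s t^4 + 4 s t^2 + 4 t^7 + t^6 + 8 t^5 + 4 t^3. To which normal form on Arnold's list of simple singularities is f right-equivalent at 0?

D7

The Hessian of f at 0 is [[0, 0, 0], [0, 0, 0], [0, 0, 2]] with rank 1, so corank 2. A Groebner basis of the Jacobian ideal J(f) in C{s,t,r} is {s*t/2 + t^4 + t^2, s^3 - 4*s^2 - 16*s*t + 8*t^3 - 16*t^2, s^2*t + 4*s^2/3 + 16*s*t/3 - 4*t^3 + 16*t^2/3, -s^2/3 + s*t^2 - 4*s*t/3 + 2*t^3 - 4*t^2/3, r}; counting standard monomials gives mu = 7. Corank 2; j^3 = t*(s + 2*t)^2 has shape L^2 M (L != M), so D-series; mu = 7 gives D_7.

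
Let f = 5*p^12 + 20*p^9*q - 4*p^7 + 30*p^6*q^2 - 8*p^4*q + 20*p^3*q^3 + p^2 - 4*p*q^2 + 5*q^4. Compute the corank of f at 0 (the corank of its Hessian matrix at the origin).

1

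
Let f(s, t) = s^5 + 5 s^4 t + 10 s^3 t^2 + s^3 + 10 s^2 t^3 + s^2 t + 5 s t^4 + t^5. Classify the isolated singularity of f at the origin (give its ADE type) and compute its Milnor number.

The Hessian of f at 0 has rank 0. Corank 2; j^3 = s^2*(s + t) has shape L^2 M (L != M), so D-series; mu = 6 gives D_6.

Type D_{6}, Milnor number mu = 6.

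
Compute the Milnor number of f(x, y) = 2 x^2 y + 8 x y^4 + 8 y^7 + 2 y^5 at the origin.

6

The Hessian of f at 0 has rank 0. Corank 2; j^3 = 2*x^2*y has shape L^2 M (L != M), so D-series; mu = 6 gives D_6.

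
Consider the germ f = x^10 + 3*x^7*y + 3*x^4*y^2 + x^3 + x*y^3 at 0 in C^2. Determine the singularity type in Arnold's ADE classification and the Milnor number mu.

Type E_{7}, Milnor number mu = 7.

The Hessian of f at 0 is [[0, 0], [0, 0]] with rank 0, so corank 2. A Groebner basis of the Jacobian ideal J(f) in C{x,y} is {x^3, x*y^2, 3*x^2 + y^3}; counting standard monomials gives mu = 7. Corank 2; j^3 = x^3 is a perfect cube, so E-series; the 4-jet and mu = 7 give E_7.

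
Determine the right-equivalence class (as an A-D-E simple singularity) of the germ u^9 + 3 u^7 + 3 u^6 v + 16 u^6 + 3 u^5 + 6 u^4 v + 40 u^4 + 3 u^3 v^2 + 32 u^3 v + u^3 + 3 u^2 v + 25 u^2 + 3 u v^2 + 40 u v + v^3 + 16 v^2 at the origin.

A_2

The Hessian of f at 0 has rank 1. Corank 1: A-series; mu = 2 gives A_2.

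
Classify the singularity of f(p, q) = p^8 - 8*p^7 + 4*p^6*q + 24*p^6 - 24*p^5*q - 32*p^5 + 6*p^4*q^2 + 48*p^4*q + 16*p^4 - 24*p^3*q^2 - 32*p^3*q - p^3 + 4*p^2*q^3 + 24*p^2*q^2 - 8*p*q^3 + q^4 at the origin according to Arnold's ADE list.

The Hessian of f at 0 has rank 0. Corank 2; j^3 = -p^3 is a perfect cube, so E-series; the 4-jet and mu = 6 give E_6.

E6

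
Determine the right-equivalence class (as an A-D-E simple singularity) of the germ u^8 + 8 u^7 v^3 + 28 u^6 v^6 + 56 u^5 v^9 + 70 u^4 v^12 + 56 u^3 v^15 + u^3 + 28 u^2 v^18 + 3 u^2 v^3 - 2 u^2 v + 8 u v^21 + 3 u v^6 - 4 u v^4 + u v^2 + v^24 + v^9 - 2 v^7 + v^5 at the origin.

D9

The Hessian of f at 0 has rank 0. Corank 2; j^3 = u*(u - v)^2 has shape L^2 M (L != M), so D-series; mu = 9 gives D_9.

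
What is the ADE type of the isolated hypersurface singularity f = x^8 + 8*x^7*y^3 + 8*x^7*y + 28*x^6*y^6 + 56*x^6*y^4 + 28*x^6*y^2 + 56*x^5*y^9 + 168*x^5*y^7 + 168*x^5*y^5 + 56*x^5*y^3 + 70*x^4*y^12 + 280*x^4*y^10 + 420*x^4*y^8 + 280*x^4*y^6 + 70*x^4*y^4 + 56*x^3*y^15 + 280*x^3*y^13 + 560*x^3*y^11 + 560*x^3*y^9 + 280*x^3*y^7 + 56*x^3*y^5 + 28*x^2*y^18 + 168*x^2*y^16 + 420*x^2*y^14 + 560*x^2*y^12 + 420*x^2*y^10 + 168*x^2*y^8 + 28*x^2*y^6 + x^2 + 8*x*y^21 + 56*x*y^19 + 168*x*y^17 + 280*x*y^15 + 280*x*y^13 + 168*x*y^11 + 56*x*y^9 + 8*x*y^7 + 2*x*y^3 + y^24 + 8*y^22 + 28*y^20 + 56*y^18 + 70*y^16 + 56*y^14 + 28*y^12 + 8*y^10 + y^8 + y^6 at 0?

A7

The Hessian of f at 0 has rank 1. Corank 1: A-series; mu = 7 gives A_7.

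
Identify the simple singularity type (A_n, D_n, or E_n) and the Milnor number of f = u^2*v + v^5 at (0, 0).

Type D6, Milnor number mu = 6.

The Hessian of f at 0 is [[0, 0], [0, 0]] with rank 0, so corank 2. A Groebner basis of the Jacobian ideal J(f) in C{u,v} is {u^2/5 + v^4, u^3, u*v}; counting standard monomials gives mu = 6. Corank 2; j^3 = u^2*v has shape L^2 M (L != M), so D-series; mu = 6 gives D_6.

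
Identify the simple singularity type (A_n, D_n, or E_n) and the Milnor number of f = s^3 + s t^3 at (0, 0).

Type E7, Milnor number mu = 7.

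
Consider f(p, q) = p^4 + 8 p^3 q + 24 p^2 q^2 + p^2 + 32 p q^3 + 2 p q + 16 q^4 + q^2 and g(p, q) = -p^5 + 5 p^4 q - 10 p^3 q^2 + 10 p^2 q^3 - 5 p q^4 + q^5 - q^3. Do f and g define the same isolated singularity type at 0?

No.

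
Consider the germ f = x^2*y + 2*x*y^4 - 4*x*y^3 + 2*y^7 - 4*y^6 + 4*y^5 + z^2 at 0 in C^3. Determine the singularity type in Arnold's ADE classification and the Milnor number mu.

Type D_8, Milnor number mu = 8.

The Hessian of f at 0 is [[0, 0, 0], [0, 0, 0], [0, 0, 2]] with rank 1, so corank 2. A Groebner basis of the Jacobian ideal J(f) in C{x,y,z} is {-x^2/6 + x*y^3 + 8*x*y^2/3 + 14*x*y/3 - 28*y^3/3, x*y + y^4 - 2*y^3, x^3 + 4*x^2/3 - 16*x*y^2/3 - 16*x*y/3 + 32*y^3/3, x^2*y - 2*x^2/3 + 20*x*y^2/3 + 32*x*y/3 - 64*y^3/3, z}; counting standard monomials gives mu = 8. Corank 2; j^3 = x^2*y has shape L^2 M (L != M), so D-series; mu = 8 gives D_8.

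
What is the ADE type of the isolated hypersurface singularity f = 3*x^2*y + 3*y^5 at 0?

D6

The Hessian of f at 0 has rank 0. Corank 2; j^3 = 3*x^2*y has shape L^2 M (L != M), so D-series; mu = 6 gives D_6.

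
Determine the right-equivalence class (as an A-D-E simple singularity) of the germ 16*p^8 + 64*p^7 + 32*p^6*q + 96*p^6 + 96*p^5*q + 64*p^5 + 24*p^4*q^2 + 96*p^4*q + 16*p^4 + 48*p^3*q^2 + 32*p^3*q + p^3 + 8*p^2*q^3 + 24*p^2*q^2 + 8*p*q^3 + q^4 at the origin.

The Hessian of f at 0 is [[0, 0], [0, 0]] with rank 0, so corank 2. A Groebner basis of the Jacobian ideal J(f) in C{p,q} is {q^4, p*q^2 + q^3/6, p^2}; counting standard monomials gives mu = 6. Corank 2; j^3 = p^3 is a perfect cube, so E-series; the 4-jet and mu = 6 give E_6.

E6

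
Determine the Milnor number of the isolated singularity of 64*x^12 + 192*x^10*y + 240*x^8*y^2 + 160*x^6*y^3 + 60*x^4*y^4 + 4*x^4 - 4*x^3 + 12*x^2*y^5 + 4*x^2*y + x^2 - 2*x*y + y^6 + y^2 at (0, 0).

5

The Hessian of f at 0 is [[2, -2], [-2, 2]] with rank 1, so corank 1. A Groebner basis of the Jacobian ideal J(f) in C{x,y} is {x*y^2 - 3*x*y/2 + x/4 + y^2 - y/4, -5*x*y/2 + x/2 + y^3 + 3*y^2/2 - y/2, x^2 - x/2 + y/2}; counting standard monomials gives mu = 5. Corank 1: A-series; mu = 5 gives A_5.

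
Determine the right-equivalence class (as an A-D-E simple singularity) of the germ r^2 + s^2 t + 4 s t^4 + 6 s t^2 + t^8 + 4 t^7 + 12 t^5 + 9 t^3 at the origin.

The Hessian of f at 0 has rank 1. Corank 2; j^3 = t*(s + 3*t)^2 has shape L^2 M (L != M), so D-series; mu = 9 gives D_9.

D_{9}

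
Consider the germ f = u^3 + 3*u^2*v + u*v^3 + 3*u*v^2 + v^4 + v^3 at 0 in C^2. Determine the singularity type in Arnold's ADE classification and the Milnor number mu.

Type E_{7}, Milnor number mu = 7.

The Hessian of f at 0 has rank 0. Corank 2; j^3 = (u + v)^3 is a perfect cube, so E-series; the 4-jet and mu = 7 give E_7.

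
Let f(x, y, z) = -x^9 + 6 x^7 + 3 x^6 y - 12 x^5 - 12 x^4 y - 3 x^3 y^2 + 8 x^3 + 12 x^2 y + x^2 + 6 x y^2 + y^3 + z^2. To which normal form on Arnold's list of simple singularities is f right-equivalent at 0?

A_{2}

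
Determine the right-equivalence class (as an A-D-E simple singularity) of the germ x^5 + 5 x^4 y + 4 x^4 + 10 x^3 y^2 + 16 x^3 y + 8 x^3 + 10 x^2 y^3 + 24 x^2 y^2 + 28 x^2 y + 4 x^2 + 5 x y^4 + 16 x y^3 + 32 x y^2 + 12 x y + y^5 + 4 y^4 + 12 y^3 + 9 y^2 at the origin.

A_4

The Hessian of f at 0 has rank 1. Corank 1: A-series; mu = 4 gives A_4.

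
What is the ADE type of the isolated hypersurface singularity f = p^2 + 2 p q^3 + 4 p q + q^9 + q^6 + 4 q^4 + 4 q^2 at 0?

A_{8}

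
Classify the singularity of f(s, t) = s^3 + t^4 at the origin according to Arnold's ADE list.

The Hessian of f at 0 is [[0, 0], [0, 0]] with rank 0, so corank 2. A Groebner basis of the Jacobian ideal J(f) in C{s,t} is {t^3, s^2}; counting standard monomials gives mu = 6. Corank 2; j^3 = s^3 is a perfect cube, so E-series; the 4-jet and mu = 6 give E_6.

E_{6}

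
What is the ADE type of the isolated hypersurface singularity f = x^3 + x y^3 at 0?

The Hessian of f at 0 has rank 0. Corank 2; j^3 = x^3 is a perfect cube, so E-series; the 4-jet and mu = 7 give E_7.

E_{7}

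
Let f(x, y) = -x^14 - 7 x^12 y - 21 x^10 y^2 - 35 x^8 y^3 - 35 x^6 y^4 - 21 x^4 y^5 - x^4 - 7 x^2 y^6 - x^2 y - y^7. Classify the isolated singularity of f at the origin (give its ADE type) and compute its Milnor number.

Type D_8, Milnor number mu = 8.

The Hessian of f at 0 has rank 0. Corank 2; j^3 = -x^2*y has shape L^2 M (L != M), so D-series; mu = 8 gives D_8.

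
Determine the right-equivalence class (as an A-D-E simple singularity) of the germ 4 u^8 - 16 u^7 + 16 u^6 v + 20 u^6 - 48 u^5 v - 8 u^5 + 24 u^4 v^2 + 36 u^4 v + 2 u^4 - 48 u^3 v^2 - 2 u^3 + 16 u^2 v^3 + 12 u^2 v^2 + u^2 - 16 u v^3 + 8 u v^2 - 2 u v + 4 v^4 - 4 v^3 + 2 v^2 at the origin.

The Hessian of f at 0 has rank 2. Corank 0: nondegenerate Morse point, so A_1.

A_1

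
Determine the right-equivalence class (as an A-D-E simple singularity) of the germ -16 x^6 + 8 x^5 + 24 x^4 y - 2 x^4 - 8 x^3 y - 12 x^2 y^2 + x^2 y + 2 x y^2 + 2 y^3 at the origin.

The Hessian of f at 0 has rank 0. Corank 2; j^3 = y*(x^2 + 2*x*y + 2*y^2) splits into three distinct lines over C (the quadratic factor has nonzero discriminant), so D_4.

D_{4}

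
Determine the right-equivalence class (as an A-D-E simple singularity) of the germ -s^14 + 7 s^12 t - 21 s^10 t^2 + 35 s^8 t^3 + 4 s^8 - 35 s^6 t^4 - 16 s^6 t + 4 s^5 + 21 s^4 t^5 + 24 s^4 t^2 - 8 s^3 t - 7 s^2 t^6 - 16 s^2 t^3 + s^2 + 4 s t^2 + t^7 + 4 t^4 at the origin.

The Hessian of f at 0 has rank 1. Corank 1: A-series; mu = 6 gives A_6.

A_{6}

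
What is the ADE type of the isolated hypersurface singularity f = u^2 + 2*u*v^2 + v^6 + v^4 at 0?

A_5

The Hessian of f at 0 is [[2, 0], [0, 0]] with rank 1, so corank 1. A Groebner basis of the Jacobian ideal J(f) in C{u,v} is {u^3, u^2*v, u + v^2}; counting standard monomials gives mu = 5. Corank 1: A-series; mu = 5 gives A_5.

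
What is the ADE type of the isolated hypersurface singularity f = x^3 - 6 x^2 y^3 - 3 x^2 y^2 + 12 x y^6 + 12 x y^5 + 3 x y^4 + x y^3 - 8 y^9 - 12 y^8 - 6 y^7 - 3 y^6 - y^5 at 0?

E_7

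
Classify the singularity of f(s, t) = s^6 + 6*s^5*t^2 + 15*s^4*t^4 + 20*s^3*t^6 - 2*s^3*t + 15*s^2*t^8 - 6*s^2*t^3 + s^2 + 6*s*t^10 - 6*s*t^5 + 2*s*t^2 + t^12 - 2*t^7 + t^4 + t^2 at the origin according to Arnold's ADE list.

The Hessian of f at 0 is [[2, 0], [0, 2]] with rank 2, so corank 0. A Groebner basis of the Jacobian ideal J(f) in C{s,t} is {s, t}; counting standard monomials gives mu = 1. Corank 0: nondegenerate Morse point, so A_1.

A_1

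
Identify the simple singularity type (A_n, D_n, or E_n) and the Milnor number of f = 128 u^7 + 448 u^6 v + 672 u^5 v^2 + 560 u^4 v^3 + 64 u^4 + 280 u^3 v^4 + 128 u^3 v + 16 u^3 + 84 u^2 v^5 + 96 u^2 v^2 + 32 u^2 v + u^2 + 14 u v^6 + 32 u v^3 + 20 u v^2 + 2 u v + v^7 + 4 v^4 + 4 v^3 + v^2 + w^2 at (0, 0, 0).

Type A_6, Milnor number mu = 6.

The Hessian of f at 0 has rank 2. Corank 1: A-series; mu = 6 gives A_6.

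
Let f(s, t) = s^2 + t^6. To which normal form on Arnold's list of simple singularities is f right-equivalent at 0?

The Hessian of f at 0 has rank 1. Corank 1: A-series; mu = 5 gives A_5.

A_{5}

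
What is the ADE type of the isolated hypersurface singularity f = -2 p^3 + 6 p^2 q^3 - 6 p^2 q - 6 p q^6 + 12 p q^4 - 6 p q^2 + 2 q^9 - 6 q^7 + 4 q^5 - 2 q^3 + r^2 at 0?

E8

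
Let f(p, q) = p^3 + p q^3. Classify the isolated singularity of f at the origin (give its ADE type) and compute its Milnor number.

Type E_{7}, Milnor number mu = 7.

The Hessian of f at 0 is [[0, 0], [0, 0]] with rank 0, so corank 2. A Groebner basis of the Jacobian ideal J(f) in C{p,q} is {p^3, p*q^2, 3*p^2 + q^3}; counting standard monomials gives mu = 7. Corank 2; j^3 = p^3 is a perfect cube, so E-series; the 4-jet and mu = 7 give E_7.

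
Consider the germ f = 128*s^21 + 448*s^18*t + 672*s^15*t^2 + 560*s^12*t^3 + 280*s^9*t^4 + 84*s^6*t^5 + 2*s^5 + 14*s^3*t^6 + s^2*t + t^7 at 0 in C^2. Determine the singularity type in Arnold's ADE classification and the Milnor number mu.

Type D_{8}, Milnor number mu = 8.

The Hessian of f at 0 has rank 0. Corank 2; j^3 = s^2*t has shape L^2 M (L != M), so D-series; mu = 8 gives D_8.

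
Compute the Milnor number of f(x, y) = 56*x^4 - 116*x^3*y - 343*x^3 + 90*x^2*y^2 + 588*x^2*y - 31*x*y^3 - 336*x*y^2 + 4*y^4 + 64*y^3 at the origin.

The Hessian of f at 0 has rank 0. Corank 2; j^3 = -(7*x - 4*y)^3 is a perfect cube, so E-series; the 4-jet and mu = 7 give E_7.

7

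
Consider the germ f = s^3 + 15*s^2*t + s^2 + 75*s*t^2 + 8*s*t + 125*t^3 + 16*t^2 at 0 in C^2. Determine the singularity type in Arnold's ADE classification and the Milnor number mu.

Type A_{2}, Milnor number mu = 2.

The Hessian of f at 0 has rank 1. Corank 1: A-series; mu = 2 gives A_2.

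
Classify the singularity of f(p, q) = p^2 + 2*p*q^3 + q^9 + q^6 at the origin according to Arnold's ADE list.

A_{8}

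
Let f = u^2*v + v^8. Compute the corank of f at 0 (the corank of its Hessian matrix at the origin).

2

Hessian at 0 has rank 0.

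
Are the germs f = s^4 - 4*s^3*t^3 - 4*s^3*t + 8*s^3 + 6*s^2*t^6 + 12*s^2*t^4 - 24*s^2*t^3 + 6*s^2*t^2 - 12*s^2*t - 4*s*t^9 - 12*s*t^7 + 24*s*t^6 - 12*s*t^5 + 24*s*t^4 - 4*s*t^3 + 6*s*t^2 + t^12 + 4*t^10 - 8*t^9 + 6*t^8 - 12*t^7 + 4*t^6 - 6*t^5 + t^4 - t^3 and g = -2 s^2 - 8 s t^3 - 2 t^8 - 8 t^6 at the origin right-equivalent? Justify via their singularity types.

No.

The Hessian of f at 0 has rank 0. Corank 2; j^3 = (2*s - t)^3 is a perfect cube, so E-series; the 4-jet and mu = 6 give E_6. The Hessian of g at 0 has rank 1. Corank 1: A-series; mu = 7 gives A_7. f is E_6 but g is A_7, hence not right-equivalent.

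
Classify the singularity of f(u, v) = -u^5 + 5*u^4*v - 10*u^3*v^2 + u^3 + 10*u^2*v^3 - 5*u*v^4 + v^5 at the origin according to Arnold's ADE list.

The Hessian of f at 0 has rank 0. Corank 2; j^3 = u^3 is a perfect cube, so E-series; the 5-jet and mu = 8 give E_8.

E_8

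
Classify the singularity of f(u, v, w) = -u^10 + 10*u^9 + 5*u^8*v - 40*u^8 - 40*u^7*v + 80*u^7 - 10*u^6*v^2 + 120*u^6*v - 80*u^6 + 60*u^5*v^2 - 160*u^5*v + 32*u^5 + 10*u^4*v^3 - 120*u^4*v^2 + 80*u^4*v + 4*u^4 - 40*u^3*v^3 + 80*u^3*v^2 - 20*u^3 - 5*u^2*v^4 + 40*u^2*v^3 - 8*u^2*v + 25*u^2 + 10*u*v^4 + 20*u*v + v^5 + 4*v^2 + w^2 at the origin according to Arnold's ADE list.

The Hessian of f at 0 has rank 2. Corank 1: A-series; mu = 4 gives A_4.

A4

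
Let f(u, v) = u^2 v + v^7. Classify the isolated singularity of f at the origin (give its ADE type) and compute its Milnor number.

The Hessian of f at 0 has rank 0. Corank 2; j^3 = u^2*v has shape L^2 M (L != M), so D-series; mu = 8 gives D_8.

Type D_{8}, Milnor number mu = 8.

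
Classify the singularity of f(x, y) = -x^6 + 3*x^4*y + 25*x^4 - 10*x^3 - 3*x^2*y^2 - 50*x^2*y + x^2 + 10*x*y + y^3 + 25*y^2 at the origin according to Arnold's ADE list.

A_2

The Hessian of f at 0 is [[2, 10], [10, 50]] with rank 1, so corank 1. A Groebner basis of the Jacobian ideal J(f) in C{x,y} is {y^2, x + 5*y}; counting standard monomials gives mu = 2. Corank 1: A-series; mu = 2 gives A_2.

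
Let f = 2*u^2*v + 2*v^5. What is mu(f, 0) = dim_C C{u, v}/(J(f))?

The Hessian of f at 0 has rank 0. Corank 2; j^3 = 2*u^2*v has shape L^2 M (L != M), so D-series; mu = 6 gives D_6.

6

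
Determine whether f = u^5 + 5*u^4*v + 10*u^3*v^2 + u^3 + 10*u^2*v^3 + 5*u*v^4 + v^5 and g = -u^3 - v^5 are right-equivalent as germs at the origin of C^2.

Yes.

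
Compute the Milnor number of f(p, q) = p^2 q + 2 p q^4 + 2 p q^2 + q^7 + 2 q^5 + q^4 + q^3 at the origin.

The Hessian of f at 0 is [[0, 0], [0, 0]] with rank 0, so corank 2. A Groebner basis of the Jacobian ideal J(f) in C{p,q} is {p^3 - p^2/4 + q^2/4, p^2/4 + q^3 - q^2/4, p*q + q^2}; counting standard monomials gives mu = 5. Corank 2; j^3 = q*(p + q)^2 has shape L^2 M (L != M), so D-series; mu = 5 gives D_5.

5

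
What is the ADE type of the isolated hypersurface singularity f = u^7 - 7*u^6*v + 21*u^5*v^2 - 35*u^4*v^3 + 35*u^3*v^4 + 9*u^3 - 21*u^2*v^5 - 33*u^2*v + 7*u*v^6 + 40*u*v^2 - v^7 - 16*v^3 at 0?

D8

The Hessian of f at 0 is [[0, 0], [0, 0]] with rank 0, so corank 2. A Groebner basis of the Jacobian ideal J(f) in C{u,v} is {-2187*u*v/7 + v^6 + 2916*v^2/7, u*v^2 - 4*v^3/3, u^2 - 7*u*v/3 + 4*v^2/3}; counting standard monomials gives mu = 8. Corank 2; j^3 = (u - v)*(3*u - 4*v)^2 has shape L^2 M (L != M), so D-series; mu = 8 gives D_8.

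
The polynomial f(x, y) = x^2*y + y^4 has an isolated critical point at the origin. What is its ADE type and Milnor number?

Type D5, Milnor number mu = 5.

The Hessian of f at 0 is [[0, 0], [0, 0]] with rank 0, so corank 2. A Groebner basis of the Jacobian ideal J(f) in C{x,y} is {x^3, x^2/4 + y^3, x*y}; counting standard monomials gives mu = 5. Corank 2; j^3 = x^2*y has shape L^2 M (L != M), so D-series; mu = 5 gives D_5.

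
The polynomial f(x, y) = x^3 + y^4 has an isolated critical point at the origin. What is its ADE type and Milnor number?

Type E6, Milnor number mu = 6.

The Hessian of f at 0 is [[0, 0], [0, 0]] with rank 0, so corank 2. A Groebner basis of the Jacobian ideal J(f) in C{x,y} is {y^3, x^2}; counting standard monomials gives mu = 6. Corank 2; j^3 = x^3 is a perfect cube, so E-series; the 4-jet and mu = 6 give E_6.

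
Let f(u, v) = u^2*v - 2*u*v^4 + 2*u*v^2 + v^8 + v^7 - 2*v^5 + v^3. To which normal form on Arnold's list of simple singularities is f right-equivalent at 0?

D9

The Hessian of f at 0 has rank 0. Corank 2; j^3 = v*(u + v)^2 has shape L^2 M (L != M), so D-series; mu = 9 gives D_9.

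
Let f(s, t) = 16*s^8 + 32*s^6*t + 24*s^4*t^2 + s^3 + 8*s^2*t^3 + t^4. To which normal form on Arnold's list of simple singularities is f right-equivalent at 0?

E6

The Hessian of f at 0 is [[0, 0], [0, 0]] with rank 0, so corank 2. A Groebner basis of the Jacobian ideal J(f) in C{s,t} is {t^3, s^2}; counting standard monomials gives mu = 6. Corank 2; j^3 = s^3 is a perfect cube, so E-series; the 4-jet and mu = 6 give E_6.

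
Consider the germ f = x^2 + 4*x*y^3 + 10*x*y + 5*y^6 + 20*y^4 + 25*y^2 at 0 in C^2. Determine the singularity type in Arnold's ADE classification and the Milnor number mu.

The Hessian of f at 0 has rank 1. Corank 1: A-series; mu = 5 gives A_5.

Type A5, Milnor number mu = 5.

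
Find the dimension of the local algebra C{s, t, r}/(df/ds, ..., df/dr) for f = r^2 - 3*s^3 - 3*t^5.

8

The Hessian of f at 0 has rank 1. Corank 2; j^3 = -3*s^3 is a perfect cube, so E-series; the 5-jet and mu = 8 give E_8.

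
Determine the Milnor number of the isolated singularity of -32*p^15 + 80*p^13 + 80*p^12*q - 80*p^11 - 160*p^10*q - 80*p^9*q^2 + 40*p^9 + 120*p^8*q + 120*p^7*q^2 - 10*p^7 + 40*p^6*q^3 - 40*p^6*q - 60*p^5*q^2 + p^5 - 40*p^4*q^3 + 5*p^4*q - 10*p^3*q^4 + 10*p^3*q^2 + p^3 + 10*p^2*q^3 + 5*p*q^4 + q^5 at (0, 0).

The Hessian of f at 0 has rank 0. Corank 2; j^3 = p^3 is a perfect cube, so E-series; the 5-jet and mu = 8 give E_8.

8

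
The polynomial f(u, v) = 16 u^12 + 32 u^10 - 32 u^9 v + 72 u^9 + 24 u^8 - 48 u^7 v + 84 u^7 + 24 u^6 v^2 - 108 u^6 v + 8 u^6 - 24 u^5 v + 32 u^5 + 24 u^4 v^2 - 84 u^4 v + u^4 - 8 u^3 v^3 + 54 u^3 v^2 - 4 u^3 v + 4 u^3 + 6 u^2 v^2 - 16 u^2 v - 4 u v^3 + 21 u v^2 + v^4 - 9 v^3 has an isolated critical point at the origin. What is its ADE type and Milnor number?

The Hessian of f at 0 has rank 0. Corank 2; j^3 = (u - v)*(2*u - 3*v)^2 has shape L^2 M (L != M), so D-series; mu = 5 gives D_5.

Type D5, Milnor number mu = 5.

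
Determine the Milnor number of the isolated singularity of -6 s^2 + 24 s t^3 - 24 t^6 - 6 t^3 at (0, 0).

2

The Hessian of f at 0 has rank 1. Corank 1: A-series; mu = 2 gives A_2.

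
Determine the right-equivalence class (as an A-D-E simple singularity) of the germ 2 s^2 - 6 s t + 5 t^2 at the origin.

A1

The Hessian of f at 0 has rank 2. Corank 0: nondegenerate Morse point, so A_1.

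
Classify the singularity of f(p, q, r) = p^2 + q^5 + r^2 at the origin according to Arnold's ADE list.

The Hessian of f at 0 has rank 2. Corank 1: A-series; mu = 4 gives A_4.

A_4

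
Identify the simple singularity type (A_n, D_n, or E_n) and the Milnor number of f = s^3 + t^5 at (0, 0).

Type E8, Milnor number mu = 8.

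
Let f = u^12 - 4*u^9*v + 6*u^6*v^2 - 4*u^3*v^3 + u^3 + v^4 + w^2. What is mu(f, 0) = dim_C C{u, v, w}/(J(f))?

6

The Hessian of f at 0 has rank 1. Corank 2; j^3 = u^3 is a perfect cube, so E-series; the 4-jet and mu = 6 give E_6.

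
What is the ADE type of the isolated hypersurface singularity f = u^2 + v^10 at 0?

The Hessian of f at 0 has rank 1. Corank 1: A-series; mu = 9 gives A_9.

A_{9}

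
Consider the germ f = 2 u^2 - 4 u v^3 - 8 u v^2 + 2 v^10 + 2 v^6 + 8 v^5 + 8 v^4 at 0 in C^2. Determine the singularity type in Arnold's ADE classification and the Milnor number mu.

Type A9, Milnor number mu = 9.

The Hessian of f at 0 is [[4, 0], [0, 0]] with rank 1, so corank 1. A Groebner basis of the Jacobian ideal J(f) in C{u,v} is {u^4 - 8*u^3/3 + 32*u^2*v - 320*u^2/3 + 896*u*v^2/3 - 512*u*v/3 + 1024*u/3 - 2048*v^2/3, u^3*v - 2*u^3 + 16*u^2*v - 48*u^2 + 128*u*v^2 - 64*u*v + 128*u - 256*v^2, -u^3/6 + u^2*v^2 - 2*u^2*v + 16*u^2/3 - 40*u*v^2/3 + 16*u*v/3 - 32*u/3 + 64*v^2/3, -u + v^3 + 2*v^2}; counting standard monomials gives mu = 9. Corank 1: A-series; mu = 9 gives A_9.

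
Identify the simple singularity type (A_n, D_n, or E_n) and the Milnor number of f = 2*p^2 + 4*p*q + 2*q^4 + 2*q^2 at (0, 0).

Type A_{3}, Milnor number mu = 3.

The Hessian of f at 0 has rank 1. Corank 1: A-series; mu = 3 gives A_3.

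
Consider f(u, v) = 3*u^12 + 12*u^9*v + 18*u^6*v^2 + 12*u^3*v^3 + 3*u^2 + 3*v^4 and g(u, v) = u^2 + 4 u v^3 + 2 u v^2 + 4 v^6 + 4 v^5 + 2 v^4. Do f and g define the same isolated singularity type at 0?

The Hessian of f at 0 has rank 1. Corank 1: A-series; mu = 3 gives A_3. The Hessian of g at 0 has rank 1. Corank 1: A-series; mu = 3 gives A_3. Both have type A_3, hence right-equivalent.

Yes.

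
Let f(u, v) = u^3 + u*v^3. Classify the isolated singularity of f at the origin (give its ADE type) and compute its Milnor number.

Type E_{7}, Milnor number mu = 7.

The Hessian of f at 0 has rank 0. Corank 2; j^3 = u^3 is a perfect cube, so E-series; the 4-jet and mu = 7 give E_7.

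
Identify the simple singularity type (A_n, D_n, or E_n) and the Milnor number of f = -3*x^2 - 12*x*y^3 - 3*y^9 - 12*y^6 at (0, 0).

Type A_8, Milnor number mu = 8.

The Hessian of f at 0 has rank 1. Corank 1: A-series; mu = 8 gives A_8.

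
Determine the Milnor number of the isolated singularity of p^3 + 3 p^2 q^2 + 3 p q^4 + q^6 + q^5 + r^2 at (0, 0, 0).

The Hessian of f at 0 has rank 1. Corank 2; j^3 = p^3 is a perfect cube, so E-series; the 5-jet and mu = 8 give E_8.

8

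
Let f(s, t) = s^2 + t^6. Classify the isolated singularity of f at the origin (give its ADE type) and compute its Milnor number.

The Hessian of f at 0 is [[2, 0], [0, 0]] with rank 1, so corank 1. A Groebner basis of the Jacobian ideal J(f) in C{s,t} is {t^5, s}; counting standard monomials gives mu = 5. Corank 1: A-series; mu = 5 gives A_5.

Type A_{5}, Milnor number mu = 5.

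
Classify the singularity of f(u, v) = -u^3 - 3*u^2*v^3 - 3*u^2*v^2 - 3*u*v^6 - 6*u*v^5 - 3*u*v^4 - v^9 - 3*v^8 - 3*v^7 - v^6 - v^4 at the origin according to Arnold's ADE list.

The Hessian of f at 0 is [[0, 0], [0, 0]] with rank 0, so corank 2. A Groebner basis of the Jacobian ideal J(f) in C{u,v} is {u^3, u^2*v, u^2/2 + u*v^2, v^3}; counting standard monomials gives mu = 6. Corank 2; j^3 = -u^3 is a perfect cube, so E-series; the 4-jet and mu = 6 give E_6.

E_{6}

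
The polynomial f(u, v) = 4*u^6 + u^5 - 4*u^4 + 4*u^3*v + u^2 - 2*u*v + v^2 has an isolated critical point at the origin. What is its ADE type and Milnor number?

The Hessian of f at 0 has rank 1. Corank 1: A-series; mu = 4 gives A_4.

Type A_4, Milnor number mu = 4.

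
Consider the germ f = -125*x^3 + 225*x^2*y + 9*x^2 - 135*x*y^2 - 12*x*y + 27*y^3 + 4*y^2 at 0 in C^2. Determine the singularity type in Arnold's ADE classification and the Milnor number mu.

Type A2, Milnor number mu = 2.

The Hessian of f at 0 is [[18, -12], [-12, 8]] with rank 1, so corank 1. A Groebner basis of the Jacobian ideal J(f) in C{x,y} is {y^2, x - 2*y/3}; counting standard monomials gives mu = 2. Corank 1: A-series; mu = 2 gives A_2.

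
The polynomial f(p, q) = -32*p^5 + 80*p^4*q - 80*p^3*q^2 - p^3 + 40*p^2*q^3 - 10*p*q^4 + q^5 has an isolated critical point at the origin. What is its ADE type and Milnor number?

Type E_{8}, Milnor number mu = 8.

The Hessian of f at 0 has rank 0. Corank 2; j^3 = -p^3 is a perfect cube, so E-series; the 5-jet and mu = 8 give E_8.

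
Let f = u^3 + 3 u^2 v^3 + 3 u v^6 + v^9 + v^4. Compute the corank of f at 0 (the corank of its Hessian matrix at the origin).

The Hessian at 0 is [[0, 0], [0, 0]] of rank 0; hence corank 2.

2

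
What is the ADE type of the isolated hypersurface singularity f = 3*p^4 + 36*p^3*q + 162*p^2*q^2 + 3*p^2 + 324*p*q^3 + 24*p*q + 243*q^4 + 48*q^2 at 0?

The Hessian of f at 0 is [[6, 24], [24, 96]] with rank 1, so corank 1. A Groebner basis of the Jacobian ideal J(f) in C{p,q} is {q^3, p + 4*q}; counting standard monomials gives mu = 3. Corank 1: A-series; mu = 3 gives A_3.

A_3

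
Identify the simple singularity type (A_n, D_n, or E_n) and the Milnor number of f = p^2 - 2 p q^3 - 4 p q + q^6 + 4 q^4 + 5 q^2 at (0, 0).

Type A_{1}, Milnor number mu = 1.

The Hessian of f at 0 is [[2, -4], [-4, 10]] with rank 2, so corank 0. A Groebner basis of the Jacobian ideal J(f) in C{p,q} is {p, q}; counting standard monomials gives mu = 1. Corank 0: nondegenerate Morse point, so A_1.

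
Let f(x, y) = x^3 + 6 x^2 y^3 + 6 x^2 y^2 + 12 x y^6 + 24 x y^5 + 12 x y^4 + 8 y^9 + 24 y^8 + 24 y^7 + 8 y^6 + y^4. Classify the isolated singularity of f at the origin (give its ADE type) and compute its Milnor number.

Type E_{6}, Milnor number mu = 6.

The Hessian of f at 0 is [[0, 0], [0, 0]] with rank 0, so corank 2. A Groebner basis of the Jacobian ideal J(f) in C{x,y} is {x^3, x^2*y, x^2/4 + x*y^2, y^3}; counting standard monomials gives mu = 6. Corank 2; j^3 = x^3 is a perfect cube, so E-series; the 4-jet and mu = 6 give E_6.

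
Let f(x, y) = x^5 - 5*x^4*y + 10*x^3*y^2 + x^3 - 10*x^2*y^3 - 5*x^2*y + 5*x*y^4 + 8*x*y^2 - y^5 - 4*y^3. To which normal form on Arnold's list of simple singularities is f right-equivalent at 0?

The Hessian of f at 0 has rank 0. Corank 2; j^3 = (x - 2*y)^2*(x - y) has shape L^2 M (L != M), so D-series; mu = 6 gives D_6.

D6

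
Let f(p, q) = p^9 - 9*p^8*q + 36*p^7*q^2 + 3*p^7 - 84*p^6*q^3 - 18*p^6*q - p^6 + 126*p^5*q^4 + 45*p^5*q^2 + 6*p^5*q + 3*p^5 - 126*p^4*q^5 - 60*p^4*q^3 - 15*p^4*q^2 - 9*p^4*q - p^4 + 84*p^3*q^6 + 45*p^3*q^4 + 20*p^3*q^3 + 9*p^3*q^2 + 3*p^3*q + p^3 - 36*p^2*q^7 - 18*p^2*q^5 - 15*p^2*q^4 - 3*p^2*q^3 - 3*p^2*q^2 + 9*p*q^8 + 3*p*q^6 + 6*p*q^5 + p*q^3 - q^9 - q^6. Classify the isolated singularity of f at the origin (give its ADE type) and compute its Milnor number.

The Hessian of f at 0 has rank 0. Corank 2; j^3 = p^3 is a perfect cube, so E-series; the 4-jet and mu = 7 give E_7.

Type E7, Milnor number mu = 7.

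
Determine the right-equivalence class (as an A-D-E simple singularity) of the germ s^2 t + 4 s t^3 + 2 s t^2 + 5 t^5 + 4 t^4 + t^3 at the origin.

The Hessian of f at 0 is [[0, 0], [0, 0]] with rank 0, so corank 2. A Groebner basis of the Jacobian ideal J(f) in C{s,t} is {s^3 - 6*s^2 - 25*s*t/2 - 13*t^2/2, s^2*t + 4*s^2 + 17*s*t/2 + 9*t^2/2, -2*s^2 + s*t^2 - 9*s*t/2 - 5*t^2/2, s*t/2 + t^3 + t^2/2}; counting standard monomials gives mu = 6. Corank 2; j^3 = t*(s + t)^2 has shape L^2 M (L != M), so D-series; mu = 6 gives D_6.

D_{6}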